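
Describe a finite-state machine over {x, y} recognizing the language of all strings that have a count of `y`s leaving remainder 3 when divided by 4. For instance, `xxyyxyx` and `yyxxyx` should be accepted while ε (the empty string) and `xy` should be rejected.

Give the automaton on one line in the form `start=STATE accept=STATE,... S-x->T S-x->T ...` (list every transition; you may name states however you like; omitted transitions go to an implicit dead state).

start=q0 accept=q3 q0-x->q0 q0-y->q1 q1-x->q1 q1-y->q2 q2-x->q2 q2-y->q3 q3-x->q3 q3-y->q0

The only thing that matters is how many `y`s have appeared, reduced mod 4. Use one state per residue: q0 for 0, …, q3 for 3. Reading `y` moves to the next residue; anything else stays put. q3 is accepting.
4 states suffice.
        x   y  
>  q0   q0  q1 
   q1   q1  q2 
   q2   q2  q3 
 * q3   q3  q0 
(> = start, * = accepting)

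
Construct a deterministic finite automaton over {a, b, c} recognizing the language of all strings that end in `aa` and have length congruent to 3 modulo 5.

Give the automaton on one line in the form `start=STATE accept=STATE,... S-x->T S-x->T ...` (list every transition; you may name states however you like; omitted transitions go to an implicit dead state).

Build one automaton per condition and run them in lockstep. One (3 states) tracks how much of the suffix `aa` has currently been matched; the other (5 states) tracks the input length modulo 5. Each combined state is a pair, one component from each; accept when both components accept.
          a    b    c  
>  q0     q1   q2   q2 
   q1     q3   q4   q4 
   q2     q5   q4   q4 
   q3     q6   q7   q7 
   q4     q8   q7   q7 
   q5     q6   q7   q7 
 * q6     q9  q10  q10 
   q7    q11  q10  q10 
   q8     q9  q10  q10 
   q9    q12   q0   q0 
   q10   q13   q0   q0 
   q11   q12   q0   q0 
   q12   q14   q2   q2 
   q13   q14   q2   q2 
   q14    q3   q4   q4 
(> = start, * = accepting)

start=q0 accept=q6 q0-a->q1 q0-b->q2 q0-c->q2 q1-a->q3 q1-b->q4 q1-c->q4 q2-a->q5 q2-b->q4 q2-c->q4 q3-a->q6 q3-b->q7 q3-c->q7 q4-a->q8 q4-b->q7 q4-c->q7 q5-a->q6 q5-b->q7 q5-c->q7 q6-a->q9 q6-b->q10 q6-c->q10 q7-a->q11 q7-b->q10 q7-c->q10 q8-a->q9 q8-b->q10 q8-c->q10 q9-a->q12 q9-b->q0 q9-c->q0 q10-a->q13 q10-b->q0 q10-c->q0 q11-a->q12 q11-b->q0 q11-c->q0 q12-a->q14 q12-b->q2 q12-c->q2 q13-a->q14 q13-b->q2 q13-c->q2 q14-a->q3 q14-b->q4 q14-c->q4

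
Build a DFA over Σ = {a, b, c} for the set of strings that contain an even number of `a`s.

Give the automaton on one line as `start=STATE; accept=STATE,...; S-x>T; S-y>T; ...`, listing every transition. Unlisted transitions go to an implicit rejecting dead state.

start=S0; accept=S0; S0-a>S1; S0-b>S0; S0-c>S0; S1-a>S0; S1-b>S1; S1-c>S1

The only thing that matters is how many `a`s have appeared, reduced mod 2. Use one state per residue: S0 for 0, …, S1 for 1. Reading `a` moves to the next residue; anything else stays put. S0 is accepting.
With 2 states:
        a   b   c  
>* S0   S1  S0  S0 
   S1   S0  S1  S1 
(> = start, * = accepting)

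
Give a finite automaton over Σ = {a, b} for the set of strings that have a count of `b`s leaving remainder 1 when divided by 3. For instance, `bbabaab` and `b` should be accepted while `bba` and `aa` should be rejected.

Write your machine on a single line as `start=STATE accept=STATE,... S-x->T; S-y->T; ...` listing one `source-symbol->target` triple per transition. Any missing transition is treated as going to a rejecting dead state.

Keep the running count of `b`s modulo 3: each `b` advances along the cycle q0 → q1 → q2 → q0 while other symbols loop. Accept at q1.
3 states suffice.
        a   b  
>  q0   q0  q1 
 * q1   q1  q2 
   q2   q2  q0 
(> = start, * = accepting)

start=q0; accept=q1; q0-a->q0; q0-b->q1; q1-a->q1; q1-b->q2; q2-a->q2; q2-b->q0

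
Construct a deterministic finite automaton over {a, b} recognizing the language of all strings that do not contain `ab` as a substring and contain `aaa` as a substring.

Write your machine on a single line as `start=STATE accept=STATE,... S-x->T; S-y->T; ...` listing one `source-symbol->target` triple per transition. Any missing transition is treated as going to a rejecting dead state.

Build one automaton per condition and run them in lockstep. The first has 3 states tracking partial matches of the forbidden pattern `ab`; the second has 4 states tracking whether and how much of `aaa` has been seen. A product state is a pair (one from each), accepting exactly when both do. Equivalent product states are then merged.
A 5-state machine:
        a   b  
>  q0   q1  q0 
   q1   q2  q3 
   q2   q4  q3 
   q3   q3  q3 
 * q4   q4  q3 
(> = start, * = accepting)

start=q0; accept=q4; q0-a->q1; q0-b->q0; q1-a->q2; q1-b->q3; q2-a->q4; q2-b->q3; q3-a->q3; q3-b->q3; q4-a->q4; q4-b->q3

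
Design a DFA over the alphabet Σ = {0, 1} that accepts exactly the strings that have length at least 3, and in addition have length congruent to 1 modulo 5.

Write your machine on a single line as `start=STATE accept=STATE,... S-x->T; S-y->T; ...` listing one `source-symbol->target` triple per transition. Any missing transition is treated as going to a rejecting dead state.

Handle the two conditions separately and then intersect. One (5 states) tracks the input length, saturating at 4; the other (5 states) tracks the input length modulo 5. Each combined state is a pair, one component from each; accept when both components accept. Equivalent product states are then merged.
        0   1  
>  q0   q1  q1 
   q1   q2  q2 
   q2   q3  q3 
   q3   q4  q4 
   q4   q5  q5 
   q5   q6  q6 
 * q6   q2  q2 
(> = start, * = accepting)

start=q0; accept=q6; q0-0->q1; q0-1->q1; q1-0->q2; q1-1->q2; q2-0->q3; q2-1->q3; q3-0->q4; q3-1->q4; q4-0->q5; q4-1->q5; q5-0->q6; q5-1->q6; q6-0->q2; q6-1->q2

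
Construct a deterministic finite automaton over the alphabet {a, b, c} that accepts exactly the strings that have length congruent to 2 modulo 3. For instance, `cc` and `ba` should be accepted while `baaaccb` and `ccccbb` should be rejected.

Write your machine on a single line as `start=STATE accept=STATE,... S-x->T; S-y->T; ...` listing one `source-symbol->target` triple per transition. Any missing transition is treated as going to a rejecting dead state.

start=s0; accept=s2; s0-a->s1; s0-b->s1; s0-c->s1; s1-a->s2; s1-b->s2; s1-c->s2; s2-a->s0; s2-b->s0; s2-c->s0

Only the length mod 3 matters, so use a 3-cycle: from any state, every input symbol moves to the next state, wrapping s2 back to s0. Mark s2 accepting.
3 states suffice.
        a   b   c  
>  s0   s1  s1  s1 
   s1   s2  s2  s2 
 * s2   s0  s0  s0 
(> = start, * = accepting)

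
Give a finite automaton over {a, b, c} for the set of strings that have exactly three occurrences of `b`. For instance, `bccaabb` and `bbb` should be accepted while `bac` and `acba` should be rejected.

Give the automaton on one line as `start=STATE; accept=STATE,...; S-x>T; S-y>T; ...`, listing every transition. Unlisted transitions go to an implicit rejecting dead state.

Only the number of `b`s matters, and only up to 4. Make a chain q0 → q1 → q2 → q3 → q4 advanced by each `b` (with q4 absorbing); every other symbol self-loops. The accepting set is {q3}.
5 states suffice.
        a   b   c  
>  q0   q0  q1  q0 
   q1   q1  q2  q1 
   q2   q2  q3  q2 
 * q3   q3  q4  q3 
   q4   q4  q4  q4 
(> = start, * = accepting)

start=q0; accept=q3; q0-a>q0; q0-b>q1; q0-c>q0; q1-a>q1; q1-b>q2; q1-c>q1; q2-a>q2; q2-b>q3; q2-c>q2; q3-a>q3; q3-b>q4; q3-c>q3; q4-a>q4; q4-b>q4; q4-c>q4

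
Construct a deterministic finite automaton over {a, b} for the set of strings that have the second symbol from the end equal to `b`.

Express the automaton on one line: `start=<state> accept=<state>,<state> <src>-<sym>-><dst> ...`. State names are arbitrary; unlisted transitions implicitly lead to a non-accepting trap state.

start=S0 accept=S5,S6 S0-a->S1 S0-b->S2 S1-a->S3 S1-b->S4 S2-a->S5 S2-b->S6 S3-a->S3 S3-b->S4 S4-a->S5 S4-b->S6 S5-a->S3 S5-b->S4 S6-a->S5 S6-b->S6

A DFA must remember the last 2 symbols (since which symbol is second-to-last isn't known until the input ends). Use one state per possible window of the last ≤2 symbols; accept from those whose window starts with `b`.
7 states suffice.
        a   b  
>  S0   S1  S2 
   S1   S3  S4 
   S2   S5  S6 
   S3   S3  S4 
   S4   S5  S6 
 * S5   S3  S4 
 * S6   S5  S6 
(> = start, * = accepting)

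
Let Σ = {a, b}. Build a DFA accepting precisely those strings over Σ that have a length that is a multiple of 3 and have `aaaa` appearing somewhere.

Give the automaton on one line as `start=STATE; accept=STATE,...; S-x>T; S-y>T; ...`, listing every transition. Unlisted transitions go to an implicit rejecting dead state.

start=q0; accept=q14; q0-a>q1; q0-b>q2; q1-a>q3; q1-b>q4; q2-a>q5; q2-b>q4; q3-a>q6; q3-b>q0; q4-a>q7; q4-b>q0; q5-a>q8; q5-b>q0; q6-a>q9; q6-b>q2; q7-a>q10; q7-b>q2; q8-a>q11; q8-b>q2; q9-a>q12; q9-b>q12; q10-a>q13; q10-b>q4; q11-a>q12; q11-b>q4; q12-a>q14; q12-b>q14; q13-a>q14; q13-b>q0; q14-a>q9; q14-b>q9

Run two small machines in parallel and take their product. The first has 3 states tracking the input length modulo 3; the second has 5 states tracking whether and how much of `aaaa` has been seen. A product state is a pair (one from each), accepting exactly when both do.
          a    b  
>  q0     q1   q2 
   q1     q3   q4 
   q2     q5   q4 
   q3     q6   q0 
   q4     q7   q0 
   q5     q8   q0 
   q6     q9   q2 
   q7    q10   q2 
   q8    q11   q2 
   q9    q12  q12 
   q10   q13   q4 
   q11   q12   q4 
   q12   q14  q14 
   q13   q14   q0 
 * q14    q9   q9 
(> = start, * = accepting)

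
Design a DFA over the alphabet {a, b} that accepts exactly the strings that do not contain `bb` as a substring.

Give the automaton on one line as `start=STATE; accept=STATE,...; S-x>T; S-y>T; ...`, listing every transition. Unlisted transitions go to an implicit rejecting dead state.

start=q0; accept=q0,q1; q0-a>q0; q0-b>q1; q1-a>q0; q1-b>q2; q2-a>q2; q2-b>q2

This is the complement of 'contains `bb`'. Use the same substring-matching states — q0 through q2 holding how much of `bb` has just been matched — but flip the accepting set: everything except the trap q2 accepts.
        a   b  
>* q0   q0  q1 
 * q1   q0  q2 
   q2   q2  q2 
(> = start, * = accepting)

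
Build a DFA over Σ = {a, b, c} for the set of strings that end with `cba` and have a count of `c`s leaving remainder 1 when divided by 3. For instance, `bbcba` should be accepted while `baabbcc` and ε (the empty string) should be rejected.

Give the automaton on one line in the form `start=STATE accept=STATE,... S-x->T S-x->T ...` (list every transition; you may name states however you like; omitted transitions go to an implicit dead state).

Run two small machines in parallel and take their product. The first has 4 states tracking how much of the suffix `cba` has currently been matched; the second has 3 states tracking the count of `c`s modulo 3. A product state is a pair (one from each), accepting exactly when both do. Minimizing collapses redundant product states.
With 6 states:
        a   b   c  
>  q0   q0  q0  q1 
   q1   q2  q3  q4 
   q2   q2  q2  q4 
   q3   q5  q2  q4 
   q4   q4  q4  q0 
 * q5   q2  q2  q4 
(> = start, * = accepting)

start=q0 accept=q5 q0-a->q0 q0-b->q0 q0-c->q1 q1-a->q2 q1-b->q3 q1-c->q4 q2-a->q2 q2-b->q2 q2-c->q4 q3-a->q5 q3-b->q2 q3-c->q4 q4-a->q4 q4-b->q4 q4-c->q0 q5-a->q2 q5-b->q2 q5-c->q4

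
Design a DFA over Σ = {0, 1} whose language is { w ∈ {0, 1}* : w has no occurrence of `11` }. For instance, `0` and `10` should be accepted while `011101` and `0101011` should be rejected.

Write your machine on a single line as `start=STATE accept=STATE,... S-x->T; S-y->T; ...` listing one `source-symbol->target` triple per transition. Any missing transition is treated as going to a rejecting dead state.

start=q0; accept=q0,q1; q0-0->q0; q0-1->q1; q1-0->q0; q1-1->q2; q2-0->q2; q2-1->q2

This is the complement of 'contains `11`'. Use the same substring-matching states — q0 through q2 holding how much of `11` has just been matched — but flip the accepting set: everything except the trap q2 accepts.
A 3-state machine:
        0   1  
>* q0   q0  q1 
 * q1   q0  q2 
   q2   q2  q2 
(> = start, * = accepting)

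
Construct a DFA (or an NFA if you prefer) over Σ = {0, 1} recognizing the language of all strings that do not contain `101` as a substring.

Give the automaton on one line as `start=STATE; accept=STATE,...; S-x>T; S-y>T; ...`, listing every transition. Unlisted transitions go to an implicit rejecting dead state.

start=A; accept=A,B,C; A-0>A; A-1>B; B-0>C; B-1>B; C-0>A; C-1>D; D-0>D; D-1>D

This is the complement of 'contains `101`'. Use the same substring-matching states — A through D holding how much of `101` has just been matched — but flip the accepting set: everything except the trap D accepts.
A 4-state machine:
       0  1 
>* A   A  B 
 * B   C  B 
 * C   A  D 
   D   D  D 
(> = start, * = accepting)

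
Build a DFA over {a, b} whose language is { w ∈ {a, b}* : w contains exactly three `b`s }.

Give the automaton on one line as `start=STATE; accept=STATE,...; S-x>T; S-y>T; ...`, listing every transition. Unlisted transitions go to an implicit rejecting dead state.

Count `b`s, saturating at 4: states q0 through q3 mean 0 through 3 `b`s seen; q4 means more than 3. Each `b` increments (capped at q4); other symbols loop. Accept from {q3}.
5 states suffice.
        a   b  
>  q0   q0  q1 
   q1   q1  q2 
   q2   q2  q3 
 * q3   q3  q4 
   q4   q4  q4 
(> = start, * = accepting)

start=q0; accept=q3; q0-a>q0; q0-b>q1; q1-a>q1; q1-b>q2; q2-a>q2; q2-b>q3; q3-a>q3; q3-b>q4; q4-a>q4; q4-b>q4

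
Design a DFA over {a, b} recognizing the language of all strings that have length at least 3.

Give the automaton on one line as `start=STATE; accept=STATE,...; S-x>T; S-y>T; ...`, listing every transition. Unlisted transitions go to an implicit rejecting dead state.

start=q0; accept=q3,q4; q0-a>q1; q0-b>q1; q1-a>q2; q1-b>q2; q2-a>q3; q2-b>q3; q3-a>q4; q3-b>q4; q4-a>q4; q4-b>q4

Count input length up to 4: every symbol moves from q0 toward q4, which means 'more than 3' and absorbs. Accept from {q3, q4}.
5 states suffice.
        a   b  
>  q0   q1  q1 
   q1   q2  q2 
   q2   q3  q3 
 * q3   q4  q4 
 * q4   q4  q4 
(> = start, * = accepting)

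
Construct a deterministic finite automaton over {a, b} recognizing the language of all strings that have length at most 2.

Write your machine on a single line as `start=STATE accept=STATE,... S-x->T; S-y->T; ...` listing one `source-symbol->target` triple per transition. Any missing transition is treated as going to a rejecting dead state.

Count input length up to 3: every symbol moves from s0 toward s3, which means 'more than 2' and absorbs. Accept from {s0, s1, s2}.
With 4 states:
        a   b  
>* s0   s1  s1 
 * s1   s2  s2 
 * s2   s3  s3 
   s3   s3  s3 
(> = start, * = accepting)

start=s0; accept=s0,s1,s2; s0-a->s1; s0-b->s1; s1-a->s2; s1-b->s2; s2-a->s3; s2-b->s3; s3-a->s3; s3-b->s3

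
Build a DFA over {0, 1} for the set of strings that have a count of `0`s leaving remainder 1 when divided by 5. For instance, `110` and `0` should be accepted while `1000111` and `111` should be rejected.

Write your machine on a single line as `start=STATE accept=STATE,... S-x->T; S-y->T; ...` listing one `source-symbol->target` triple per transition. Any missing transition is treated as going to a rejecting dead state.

Keep the running count of `0`s modulo 5: each `0` advances along the cycle A → B → C → D → E → A while other symbols loop. Accept at B.
With 5 states:
       0  1 
>  A   B  A 
 * B   C  B 
   C   D  C 
   D   E  D 
   E   A  E 
(> = start, * = accepting)

start=A; accept=B; A-0->B; A-1->A; B-0->C; B-1->B; C-0->D; C-1->C; D-0->E; D-1->D; E-0->A; E-1->E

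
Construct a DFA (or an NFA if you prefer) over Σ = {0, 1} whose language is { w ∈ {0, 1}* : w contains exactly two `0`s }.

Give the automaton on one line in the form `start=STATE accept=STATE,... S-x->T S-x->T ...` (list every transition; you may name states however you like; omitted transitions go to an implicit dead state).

start=s0 accept=s2 s0-0->s1 s0-1->s0 s1-0->s2 s1-1->s1 s2-0->s3 s2-1->s2 s3-0->s3 s3-1->s3

Only the number of `0`s matters, and only up to 3. Make a chain s0 → s1 → s2 → s3 advanced by each `0` (with s3 absorbing); every other symbol self-loops. The accepting set is {s2}.
        0   1  
>  s0   s1  s0 
   s1   s2  s1 
 * s2   s3  s2 
   s3   s3  s3 
(> = start, * = accepting)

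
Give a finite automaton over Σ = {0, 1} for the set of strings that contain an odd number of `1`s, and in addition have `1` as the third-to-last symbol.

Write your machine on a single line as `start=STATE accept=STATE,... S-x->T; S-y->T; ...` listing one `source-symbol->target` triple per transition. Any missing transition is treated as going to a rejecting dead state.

start=q0; accept=q4,q7,q10,q11; q0-0->q0; q0-1->q1; q1-0->q2; q1-1->q3; q2-0->q4; q2-1->q5; q3-0->q6; q3-1->q7; q4-0->q8; q4-1->q5; q5-0->q6; q5-1->q9; q6-0->q0; q6-1->q10; q7-0->q11; q7-1->q3; q8-0->q8; q8-1->q5; q9-0->q11; q9-1->q3; q10-0->q2; q10-1->q3; q11-0->q4; q11-1->q5

Build one automaton per condition and run them in lockstep. The first has 2 states tracking the count of `1`s modulo 2; the second has 15 states tracking the last 3 symbols read. A product state is a pair (one from each), accepting exactly when both do. Minimizing collapses redundant product states.
12 states suffice.
          0    1  
>  q0     q0   q1 
   q1     q2   q3 
   q2     q4   q5 
   q3     q6   q7 
 * q4     q8   q5 
   q5     q6   q9 
   q6     q0  q10 
 * q7    q11   q3 
   q8     q8   q5 
   q9    q11   q3 
 * q10    q2   q3 
 * q11    q4   q5 
(> = start, * = accepting)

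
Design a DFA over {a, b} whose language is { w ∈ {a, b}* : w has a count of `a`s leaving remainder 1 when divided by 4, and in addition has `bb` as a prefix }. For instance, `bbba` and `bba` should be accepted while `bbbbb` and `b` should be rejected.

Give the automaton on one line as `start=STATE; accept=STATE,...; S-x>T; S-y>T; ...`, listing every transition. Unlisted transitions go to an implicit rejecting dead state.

Handle the two conditions separately and then intersect. The first has 4 states tracking the count of `a`s modulo 4; the second has 4 states tracking whether the input so far still matches the prefix `bb`. A product state is a pair (one from each), accepting exactly when both do. Minimizing collapses redundant product states.
        a   b  
>  S0   S1  S2 
   S1   S1  S1 
   S2   S1  S3 
   S3   S4  S3 
 * S4   S5  S4 
   S5   S6  S5 
   S6   S3  S6 
(> = start, * = accepting)

start=S0; accept=S4; S0-a>S1; S0-b>S2; S1-a>S1; S1-b>S1; S2-a>S1; S2-b>S3; S3-a>S4; S3-b>S3; S4-a>S5; S4-b>S4; S5-a>S6; S5-b>S5; S6-a>S3; S6-b>S6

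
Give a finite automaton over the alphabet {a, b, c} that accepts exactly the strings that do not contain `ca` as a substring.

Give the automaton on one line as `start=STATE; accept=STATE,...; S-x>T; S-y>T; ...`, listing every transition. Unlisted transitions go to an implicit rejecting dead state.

start=S0; accept=S0,S1; S0-a>S0; S0-b>S0; S0-c>S1; S1-a>S2; S1-b>S0; S1-c>S1; S2-a>S2; S2-b>S2; S2-c>S2

This is the complement of 'contains `ca`'. Use the same substring-matching states — S0 through S2 holding how much of `ca` has just been matched — but flip the accepting set: everything except the trap S2 accepts.
With 3 states:
        a   b   c  
>* S0   S0  S0  S1 
 * S1   S2  S0  S1 
   S2   S2  S2  S2 
(> = start, * = accepting)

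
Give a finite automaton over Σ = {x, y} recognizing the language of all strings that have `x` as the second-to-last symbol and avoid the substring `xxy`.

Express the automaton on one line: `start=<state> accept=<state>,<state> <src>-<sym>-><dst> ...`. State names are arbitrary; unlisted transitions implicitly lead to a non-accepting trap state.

start=q0 accept=q2,q3 q0-x->q1 q0-y->q0 q1-x->q2 q1-y->q3 q2-x->q2 q2-y->q4 q3-x->q1 q3-y->q0 q4-x->q4 q4-y->q4

Handle the two conditions separately and then intersect. One (7 states) tracks the last 2 symbols read; the other (4 states) tracks partial matches of the forbidden pattern `xxy`. Each combined state is a pair, one component from each; accept when both components accept. Minimizing collapses redundant product states.
A 5-state machine:
        x   y  
>  q0   q1  q0 
   q1   q2  q3 
 * q2   q2  q4 
 * q3   q1  q0 
   q4   q4  q4 
(> = start, * = accepting)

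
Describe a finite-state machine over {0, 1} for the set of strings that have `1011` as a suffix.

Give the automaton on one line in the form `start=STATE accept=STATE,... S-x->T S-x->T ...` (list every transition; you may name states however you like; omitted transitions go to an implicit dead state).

Remember how much of `1011` the current input suffix matches. State A means no match yet; B means the last symbol is `1`; C means the last 2 symbols are `10`; D means the last 3 symbols are `101`; E means the last 4 symbols are `1011`. Only E accepts. On a mismatch, fall back to the longest proper suffix that is still a prefix of `1011`.
5 states suffice.
       0  1 
>  A   A  B 
   B   C  B 
   C   A  D 
   D   C  E 
 * E   C  B 
(> = start, * = accepting)

start=A accept=E A-0->A A-1->B B-0->C B-1->B C-0->A C-1->D D-0->C D-1->E E-0->C E-1->B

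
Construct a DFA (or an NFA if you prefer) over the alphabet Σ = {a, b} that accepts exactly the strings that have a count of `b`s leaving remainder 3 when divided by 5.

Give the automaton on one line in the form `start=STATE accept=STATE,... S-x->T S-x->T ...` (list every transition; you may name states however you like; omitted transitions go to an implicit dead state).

start=s0 accept=s3 s0-a->s0 s0-b->s1 s1-a->s1 s1-b->s2 s2-a->s2 s2-b->s3 s3-a->s3 s3-b->s4 s4-a->s4 s4-b->s0

Keep the running count of `b`s modulo 5: each `b` advances along the cycle s0 → s1 → s2 → s3 → s4 → s0 while other symbols loop. Accept at s3.
A 5-state machine:
        a   b  
>  s0   s0  s1 
   s1   s1  s2 
   s2   s2  s3 
 * s3   s3  s4 
   s4   s4  s0 
(> = start, * = accepting)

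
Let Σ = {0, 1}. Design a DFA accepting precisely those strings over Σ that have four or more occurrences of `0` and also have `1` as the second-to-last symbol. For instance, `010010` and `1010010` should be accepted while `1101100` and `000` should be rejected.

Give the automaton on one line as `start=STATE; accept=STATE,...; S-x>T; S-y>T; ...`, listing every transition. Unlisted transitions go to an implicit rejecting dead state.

Handle the two conditions separately and then intersect. The first has 6 states tracking the count of `0`s, saturating at 5; the second has 7 states tracking the last 2 symbols read. A product state is a pair (one from each), accepting exactly when both do. Equivalent product states are then merged.
9 states suffice.
        0   1  
>  q0   q1  q0 
   q1   q2  q1 
   q2   q3  q2 
   q3   q4  q5 
   q4   q4  q6 
   q5   q7  q5 
   q6   q7  q8 
 * q7   q4  q6 
 * q8   q7  q8 
(> = start, * = accepting)

start=q0; accept=q7,q8; q0-0>q1; q0-1>q0; q1-0>q2; q1-1>q1; q2-0>q3; q2-1>q2; q3-0>q4; q3-1>q5; q4-0>q4; q4-1>q6; q5-0>q7; q5-1>q5; q6-0>q7; q6-1>q8; q7-0>q4; q7-1>q6; q8-0>q7; q8-1>q8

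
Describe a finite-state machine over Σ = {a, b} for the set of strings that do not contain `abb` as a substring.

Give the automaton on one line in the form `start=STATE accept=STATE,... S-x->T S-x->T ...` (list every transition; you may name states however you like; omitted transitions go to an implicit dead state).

start=q0 accept=q0,q1,q2 q0-a->q1 q0-b->q0 q1-a->q1 q1-b->q2 q2-a->q1 q2-b->q3 q3-a->q3 q3-b->q3

Track partial matches of the forbidden pattern `abb`. State q3 is a dead state reached once `abb` has occurred; every other state accepts. q0 means no part of `abb` is currently matched.
A 4-state machine:
        a   b  
>* q0   q1  q0 
 * q1   q1  q2 
 * q2   q1  q3 
   q3   q3  q3 
(> = start, * = accepting)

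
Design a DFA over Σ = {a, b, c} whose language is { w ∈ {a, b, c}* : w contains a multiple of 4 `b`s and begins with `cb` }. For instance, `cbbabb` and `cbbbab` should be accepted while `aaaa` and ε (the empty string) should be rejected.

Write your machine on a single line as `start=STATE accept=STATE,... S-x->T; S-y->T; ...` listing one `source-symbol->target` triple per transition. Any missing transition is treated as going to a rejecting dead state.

start=s0; accept=s9; s0-a->s1; s0-b->s2; s0-c->s3; s1-a->s1; s1-b->s2; s1-c->s1; s2-a->s2; s2-b->s4; s2-c->s2; s3-a->s1; s3-b->s5; s3-c->s1; s4-a->s4; s4-b->s6; s4-c->s4; s5-a->s5; s5-b->s7; s5-c->s5; s6-a->s6; s6-b->s1; s6-c->s6; s7-a->s7; s7-b->s8; s7-c->s7; s8-a->s8; s8-b->s9; s8-c->s8; s9-a->s9; s9-b->s5; s9-c->s9

Run two small machines in parallel and take their product. One (4 states) tracks the count of `b`s modulo 4; the other (4 states) tracks whether the input so far still matches the prefix `cb`. Each combined state is a pair, one component from each; accept when both components accept.
10 states suffice.
        a   b   c  
>  s0   s1  s2  s3 
   s1   s1  s2  s1 
   s2   s2  s4  s2 
   s3   s1  s5  s1 
   s4   s4  s6  s4 
   s5   s5  s7  s5 
   s6   s6  s1  s6 
   s7   s7  s8  s7 
   s8   s8  s9  s8 
 * s9   s9  s5  s9 
(> = start, * = accepting)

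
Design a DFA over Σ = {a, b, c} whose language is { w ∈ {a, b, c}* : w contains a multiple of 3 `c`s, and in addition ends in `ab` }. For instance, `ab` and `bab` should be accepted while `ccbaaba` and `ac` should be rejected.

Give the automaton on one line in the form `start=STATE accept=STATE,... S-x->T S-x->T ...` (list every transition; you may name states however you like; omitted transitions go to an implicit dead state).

start=q0 accept=q3 q0-a->q1 q0-b->q0 q0-c->q2 q1-a->q1 q1-b->q3 q1-c->q2 q2-a->q4 q2-b->q2 q2-c->q5 q3-a->q1 q3-b->q0 q3-c->q2 q4-a->q4 q4-b->q6 q4-c->q5 q5-a->q7 q5-b->q5 q5-c->q0 q6-a->q4 q6-b->q2 q6-c->q5 q7-a->q7 q7-b->q8 q7-c->q0 q8-a->q7 q8-b->q5 q8-c->q0

Handle the two conditions separately and then intersect. One (3 states) tracks the count of `c`s modulo 3; the other (3 states) tracks how much of the suffix `ab` has currently been matched. Each combined state is a pair, one component from each; accept when both components accept.
9 states suffice.
        a   b   c  
>  q0   q1  q0  q2 
   q1   q1  q3  q2 
   q2   q4  q2  q5 
 * q3   q1  q0  q2 
   q4   q4  q6  q5 
   q5   q7  q5  q0 
   q6   q4  q2  q5 
   q7   q7  q8  q0 
   q8   q7  q5  q0 
(> = start, * = accepting)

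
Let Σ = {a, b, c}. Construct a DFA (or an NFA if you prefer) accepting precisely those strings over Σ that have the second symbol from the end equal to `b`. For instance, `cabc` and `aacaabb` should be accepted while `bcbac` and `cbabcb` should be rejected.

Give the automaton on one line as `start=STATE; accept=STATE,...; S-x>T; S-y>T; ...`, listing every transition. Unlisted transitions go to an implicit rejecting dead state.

start=s0; accept=s7,s8,s9; s0-a>s1; s0-b>s2; s0-c>s3; s1-a>s4; s1-b>s5; s1-c>s6; s2-a>s7; s2-b>s8; s2-c>s9; s3-a>s10; s3-b>s11; s3-c>s12; s4-a>s4; s4-b>s5; s4-c>s6; s5-a>s7; s5-b>s8; s5-c>s9; s6-a>s10; s6-b>s11; s6-c>s12; s7-a>s4; s7-b>s5; s7-c>s6; s8-a>s7; s8-b>s8; s8-c>s9; s9-a>s10; s9-b>s11; s9-c>s12; s10-a>s4; s10-b>s5; s10-c>s6; s11-a>s7; s11-b>s8; s11-c>s9; s12-a>s10; s12-b>s11; s12-c>s12

Because acceptance depends on a position counted from the end, the machine has to buffer the most recent 2 symbols. Make each state the string of the last up-to-2 symbols read; on input `x` shift the window left and append `x`. Accept when the buffered window has length 2 and begins with `b`.
13 states suffice.
          a    b    c  
>  s0     s1   s2   s3 
   s1     s4   s5   s6 
   s2     s7   s8   s9 
   s3    s10  s11  s12 
   s4     s4   s5   s6 
   s5     s7   s8   s9 
   s6    s10  s11  s12 
 * s7     s4   s5   s6 
 * s8     s7   s8   s9 
 * s9    s10  s11  s12 
   s10    s4   s5   s6 
   s11    s7   s8   s9 
   s12   s10  s11  s12 
(> = start, * = accepting)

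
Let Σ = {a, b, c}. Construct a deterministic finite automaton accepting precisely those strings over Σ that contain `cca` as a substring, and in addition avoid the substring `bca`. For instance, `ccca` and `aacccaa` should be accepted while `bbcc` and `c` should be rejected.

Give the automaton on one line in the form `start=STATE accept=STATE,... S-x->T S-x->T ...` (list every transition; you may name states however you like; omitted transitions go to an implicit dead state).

start=S0 accept=S6,S8,S10 S0-a->S0 S0-b->S1 S0-c->S2 S1-a->S0 S1-b->S1 S1-c->S3 S2-a->S0 S2-b->S1 S2-c->S4 S3-a->S5 S3-b->S1 S3-c->S4 S4-a->S6 S4-b->S1 S4-c->S4 S5-a->S5 S5-b->S5 S5-c->S7 S6-a->S6 S6-b->S8 S6-c->S6 S7-a->S5 S7-b->S5 S7-c->S9 S8-a->S6 S8-b->S8 S8-c->S10 S9-a->S11 S9-b->S5 S9-c->S9 S10-a->S11 S10-b->S8 S10-c->S6 S11-a->S11 S11-b->S11 S11-c->S11

Handle the two conditions separately and then intersect. One (4 states) tracks whether and how much of `cca` has been seen; the other (4 states) tracks partial matches of the forbidden pattern `bca`. Each combined state is a pair, one component from each; accept when both components accept.
With 12 states:
          a    b    c  
>  S0     S0   S1   S2 
   S1     S0   S1   S3 
   S2     S0   S1   S4 
   S3     S5   S1   S4 
   S4     S6   S1   S4 
   S5     S5   S5   S7 
 * S6     S6   S8   S6 
   S7     S5   S5   S9 
 * S8     S6   S8  S10 
   S9    S11   S5   S9 
 * S10   S11   S8   S6 
   S11   S11  S11  S11 
(> = start, * = accepting)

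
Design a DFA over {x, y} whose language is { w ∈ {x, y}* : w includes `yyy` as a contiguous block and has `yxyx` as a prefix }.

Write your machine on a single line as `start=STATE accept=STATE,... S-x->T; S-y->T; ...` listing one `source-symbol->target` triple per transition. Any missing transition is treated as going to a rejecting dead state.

Run two small machines in parallel and take their product. The first has 4 states tracking whether and how much of `yyy` has been seen; the second has 6 states tracking whether the input so far still matches the prefix `yxyx`. A product state is a pair (one from each), accepting exactly when both do.
       x  y 
>  A   B  C 
   B   B  D 
   C   E  F 
   D   B  F 
   E   B  G 
   F   B  H 
   G   I  F 
   H   H  H 
   I   I  J 
   J   I  K 
   K   I  L 
 * L   L  L 
(> = start, * = accepting)

start=A; accept=L; A-x->B; A-y->C; B-x->B; B-y->D; C-x->E; C-y->F; D-x->B; D-y->F; E-x->B; E-y->G; F-x->B; F-y->H; G-x->I; G-y->F; H-x->H; H-y->H; I-x->I; I-y->J; J-x->I; J-y->K; K-x->I; K-y->L; L-x->L; L-y->L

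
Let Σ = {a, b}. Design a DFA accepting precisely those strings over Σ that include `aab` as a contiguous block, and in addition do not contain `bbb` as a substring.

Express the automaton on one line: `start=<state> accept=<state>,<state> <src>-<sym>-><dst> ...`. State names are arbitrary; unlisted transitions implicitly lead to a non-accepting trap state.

start=s0 accept=s5,s7,s8 s0-a->s1 s0-b->s2 s1-a->s3 s1-b->s2 s2-a->s1 s2-b->s4 s3-a->s3 s3-b->s5 s4-a->s1 s4-b->s6 s5-a->s7 s5-b->s8 s6-a->s9 s6-b->s6 s7-a->s7 s7-b->s5 s8-a->s7 s8-b->s10 s9-a->s11 s9-b->s6 s10-a->s10 s10-b->s10 s11-a->s11 s11-b->s10

Handle the two conditions separately and then intersect. One (4 states) tracks whether and how much of `aab` has been seen; the other (4 states) tracks partial matches of the forbidden pattern `bbb`. Each combined state is a pair, one component from each; accept when both components accept.
A 12-state machine:
          a    b  
>  s0     s1   s2 
   s1     s3   s2 
   s2     s1   s4 
   s3     s3   s5 
   s4     s1   s6 
 * s5     s7   s8 
   s6     s9   s6 
 * s7     s7   s5 
 * s8     s7  s10 
   s9    s11   s6 
   s10   s10  s10 
   s11   s11  s10 
(> = start, * = accepting)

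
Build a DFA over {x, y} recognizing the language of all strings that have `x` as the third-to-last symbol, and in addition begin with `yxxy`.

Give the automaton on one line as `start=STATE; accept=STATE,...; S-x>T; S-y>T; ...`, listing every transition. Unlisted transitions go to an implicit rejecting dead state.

Build one automaton per condition and run them in lockstep. The first has 15 states tracking the last 3 symbols read; the second has 6 states tracking whether the input so far still matches the prefix `yxxy`. A product state is a pair (one from each), accepting exactly when both do.
       x  y 
>  A   B  C 
   B   D  E 
   C   F  G 
   D   H  I 
   E   J  K 
   F   L  M 
   G   N  O 
   H   H  I 
   I   J  K 
   J   P  M 
   K   N  O 
   L   H  Q 
   M   J  K 
   N   P  M 
   O   N  O 
   P   H  I 
 * Q   R  S 
 * R   T  U 
 * S   V  W 
   T   X  Q 
   U   R  S 
   V   T  U 
   W   V  W 
 * X   X  Q 
(> = start, * = accepting)

start=A; accept=Q,R,S,X; A-x>B; A-y>C; B-x>D; B-y>E; C-x>F; C-y>G; D-x>H; D-y>I; E-x>J; E-y>K; F-x>L; F-y>M; G-x>N; G-y>O; H-x>H; H-y>I; I-x>J; I-y>K; J-x>P; J-y>M; K-x>N; K-y>O; L-x>H; L-y>Q; M-x>J; M-y>K; N-x>P; N-y>M; O-x>N; O-y>O; P-x>H; P-y>I; Q-x>R; Q-y>S; R-x>T; R-y>U; S-x>V; S-y>W; T-x>X; T-y>Q; U-x>R; U-y>S; V-x>T; V-y>U; W-x>V; W-y>W; X-x>X; X-y>Q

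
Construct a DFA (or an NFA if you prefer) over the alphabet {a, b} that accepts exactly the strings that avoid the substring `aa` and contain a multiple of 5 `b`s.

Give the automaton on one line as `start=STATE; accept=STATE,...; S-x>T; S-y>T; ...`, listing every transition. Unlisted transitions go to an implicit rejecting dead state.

start=s0; accept=s0,s1; s0-a>s1; s0-b>s2; s1-a>s3; s1-b>s2; s2-a>s4; s2-b>s5; s3-a>s3; s3-b>s3; s4-a>s3; s4-b>s5; s5-a>s6; s5-b>s7; s6-a>s3; s6-b>s7; s7-a>s8; s7-b>s9; s8-a>s3; s8-b>s9; s9-a>s10; s9-b>s0; s10-a>s3; s10-b>s0

Build one automaton per condition and run them in lockstep. One (3 states) tracks partial matches of the forbidden pattern `aa`; the other (5 states) tracks the count of `b`s modulo 5. Each combined state is a pair, one component from each; accept when both components accept. Minimizing collapses redundant product states.
With 11 states:
          a    b  
>* s0     s1   s2 
 * s1     s3   s2 
   s2     s4   s5 
   s3     s3   s3 
   s4     s3   s5 
   s5     s6   s7 
   s6     s3   s7 
   s7     s8   s9 
   s8     s3   s9 
   s9    s10   s0 
   s10    s3   s0 
(> = start, * = accepting)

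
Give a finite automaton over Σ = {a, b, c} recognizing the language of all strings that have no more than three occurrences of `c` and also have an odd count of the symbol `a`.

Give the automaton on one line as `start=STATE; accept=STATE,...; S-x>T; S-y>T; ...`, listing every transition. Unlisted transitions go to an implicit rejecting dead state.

Run two small machines in parallel and take their product. The first has 5 states tracking the count of `c`s, saturating at 4; the second has 2 states tracking the count of `a`s modulo 2. A product state is a pair (one from each), accepting exactly when both do. After merging equivalent states the machine shrinks.
        a   b   c  
>  s0   s1  s0  s2 
 * s1   s0  s1  s3 
   s2   s3  s2  s4 
 * s3   s2  s3  s5 
   s4   s5  s4  s6 
 * s5   s4  s5  s7 
   s6   s7  s6  s8 
 * s7   s6  s7  s8 
   s8   s8  s8  s8 
(> = start, * = accepting)

start=s0; accept=s1,s3,s5,s7; s0-a>s1; s0-b>s0; s0-c>s2; s1-a>s0; s1-b>s1; s1-c>s3; s2-a>s3; s2-b>s2; s2-c>s4; s3-a>s2; s3-b>s3; s3-c>s5; s4-a>s5; s4-b>s4; s4-c>s6; s5-a>s4; s5-b>s5; s5-c>s7; s6-a>s7; s6-b>s6; s6-c>s8; s7-a>s6; s7-b>s7; s7-c>s8; s8-a>s8; s8-b>s8; s8-c>s8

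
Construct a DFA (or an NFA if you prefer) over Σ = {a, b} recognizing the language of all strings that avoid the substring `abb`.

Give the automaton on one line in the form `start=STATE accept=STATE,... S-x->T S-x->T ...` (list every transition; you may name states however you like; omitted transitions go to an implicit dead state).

start=s0 accept=s0,s1,s2 s0-a->s1 s0-b->s0 s1-a->s1 s1-b->s2 s2-a->s1 s2-b->s3 s3-a->s3 s3-b->s3

This is the complement of 'contains `abb`'. Use the same substring-matching states — s0 through s3 holding how much of `abb` has just been matched — but flip the accepting set: everything except the trap s3 accepts.
A 4-state machine:
        a   b  
>* s0   s1  s0 
 * s1   s1  s2 
 * s2   s1  s3 
   s3   s3  s3 
(> = start, * = accepting)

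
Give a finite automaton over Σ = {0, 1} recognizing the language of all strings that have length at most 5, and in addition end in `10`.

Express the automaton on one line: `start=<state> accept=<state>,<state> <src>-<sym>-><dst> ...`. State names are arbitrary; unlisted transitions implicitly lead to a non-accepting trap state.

start=q0 accept=q5,q8,q11,q14 q0-0->q1 q0-1->q2 q1-0->q3 q1-1->q4 q2-0->q5 q2-1->q4 q3-0->q6 q3-1->q7 q4-0->q8 q4-1->q7 q5-0->q6 q5-1->q7 q6-0->q9 q6-1->q10 q7-0->q11 q7-1->q10 q8-0->q9 q8-1->q10 q9-0->q12 q9-1->q13 q10-0->q14 q10-1->q13 q11-0->q12 q11-1->q13 q12-0->q15 q12-1->q16 q13-0->q17 q13-1->q16 q14-0->q15 q14-1->q16 q15-0->q15 q15-1->q16 q16-0->q17 q16-1->q16 q17-0->q15 q17-1->q16

Run two small machines in parallel and take their product. One (7 states) tracks the input length, saturating at 6; the other (3 states) tracks how much of the suffix `10` has currently been matched. Each combined state is a pair, one component from each; accept when both components accept.
An 18-state machine:
          0    1  
>  q0     q1   q2 
   q1     q3   q4 
   q2     q5   q4 
   q3     q6   q7 
   q4     q8   q7 
 * q5     q6   q7 
   q6     q9  q10 
   q7    q11  q10 
 * q8     q9  q10 
   q9    q12  q13 
   q10   q14  q13 
 * q11   q12  q13 
   q12   q15  q16 
   q13   q17  q16 
 * q14   q15  q16 
   q15   q15  q16 
   q16   q17  q16 
   q17   q15  q16 
(> = start, * = accepting)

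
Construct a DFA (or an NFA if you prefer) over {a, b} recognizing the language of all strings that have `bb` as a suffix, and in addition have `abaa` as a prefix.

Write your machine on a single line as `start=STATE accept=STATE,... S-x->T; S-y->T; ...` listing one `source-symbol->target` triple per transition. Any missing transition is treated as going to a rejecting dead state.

Run two small machines in parallel and take their product. One (3 states) tracks how much of the suffix `bb` has currently been matched; the other (6 states) tracks whether the input so far still matches the prefix `abaa`. Each combined state is a pair, one component from each; accept when both components accept. Equivalent product states are then merged.
8 states suffice.
        a   b  
>  S0   S1  S2 
   S1   S2  S3 
   S2   S2  S2 
   S3   S4  S2 
   S4   S5  S2 
   S5   S5  S6 
   S6   S5  S7 
 * S7   S5  S7 
(> = start, * = accepting)

start=S0; accept=S7; S0-a->S1; S0-b->S2; S1-a->S2; S1-b->S3; S2-a->S2; S2-b->S2; S3-a->S4; S3-b->S2; S4-a->S5; S4-b->S2; S5-a->S5; S5-b->S6; S6-a->S5; S6-b->S7; S7-a->S5; S7-b->S7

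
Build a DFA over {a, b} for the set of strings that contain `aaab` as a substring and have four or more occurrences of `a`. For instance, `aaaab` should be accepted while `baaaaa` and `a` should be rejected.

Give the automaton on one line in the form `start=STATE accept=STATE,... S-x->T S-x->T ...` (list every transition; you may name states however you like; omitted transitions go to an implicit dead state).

start=q0 accept=q9 q0-a->q1 q0-b->q0 q1-a->q2 q1-b->q3 q2-a->q4 q2-b->q3 q3-a->q5 q3-b->q3 q4-a->q6 q4-b->q7 q5-a->q8 q5-b->q3 q6-a->q6 q6-b->q9 q7-a->q9 q7-b->q7 q8-a->q6 q8-b->q3 q9-a->q9 q9-b->q9

Run two small machines in parallel and take their product. The first has 5 states tracking whether and how much of `aaab` has been seen; the second has 6 states tracking the count of `a`s, saturating at 5. A product state is a pair (one from each), accepting exactly when both do. Equivalent product states are then merged.
10 states suffice.
        a   b  
>  q0   q1  q0 
   q1   q2  q3 
   q2   q4  q3 
   q3   q5  q3 
   q4   q6  q7 
   q5   q8  q3 
   q6   q6  q9 
   q7   q9  q7 
   q8   q6  q3 
 * q9   q9  q9 
(> = start, * = accepting)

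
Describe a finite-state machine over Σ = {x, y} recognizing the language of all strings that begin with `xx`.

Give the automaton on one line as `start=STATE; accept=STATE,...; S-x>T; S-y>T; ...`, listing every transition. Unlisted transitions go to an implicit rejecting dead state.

start=q0; accept=q2; q0-x>q1; q0-y>q3; q1-x>q2; q1-y>q3; q2-x>q2; q2-y>q2; q3-x>q3; q3-y>q3

Walk along `xx` while the input agrees: from q0 take `x` to q1, and so on. Any deviation drops to the rejecting sink q3. Once q2 is reached the prefix is confirmed and every continuation is accepted.
With 4 states:
        x   y  
>  q0   q1  q3 
   q1   q2  q3 
 * q2   q2  q2 
   q3   q3  q3 
(> = start, * = accepting)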